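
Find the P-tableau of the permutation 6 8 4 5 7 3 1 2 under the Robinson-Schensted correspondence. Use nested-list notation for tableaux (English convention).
Insert 6: appended to row 1. P = [[6]].
Insert 8: appended to row 1. P = [[6, 8]].
Insert 4: 4 bumps 6 from row 1; 6 starts row 2. P = [[4, 8], [6]].
Insert 5: 5 bumps 8 from row 1; 8 appends to row 2. P = [[4, 5], [6, 8]].
Insert 7: appended to row 1. P = [[4, 5, 7], [6, 8]].
Insert 3: 3 bumps 4 from row 1; 4 bumps 6 from row 2; 6 starts row 3. P = [[3, 5, 7], [4, 8], [6]].
Insert 1: 1 bumps 3 from row 1; 3 bumps 4 from row 2; 4 bumps 6 from row 3; 6 starts row 4. P = [[1, 5, 7], [3, 8], [4], [6]].
Insert 2: 2 bumps 5 from row 1; 5 bumps 8 from row 2; 8 appends to row 3. P = [[1, 2, 7], [3, 5], [4, 8], [6]].

So P = [[1, 2, 7], [3, 5], [4, 8], [6]].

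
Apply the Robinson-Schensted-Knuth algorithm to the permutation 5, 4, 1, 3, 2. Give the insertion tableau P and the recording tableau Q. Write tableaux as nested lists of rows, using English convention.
Insert each entry of the permutation into P by Schensted row insertion, recording in Q the position of each new cell.

Insert 5: appended to row 1. P = [[5]].
Insert 4: 4 bumps 5 from row 1; 5 starts row 2. P = [[4], [5]].
Insert 1: 1 bumps 4 from row 1; 4 bumps 5 from row 2; 5 starts row 3. P = [[1], [4], [5]].
Insert 3: appended to row 1. P = [[1, 3], [4], [5]].
Insert 2: 2 bumps 3 from row 1; 3 bumps 4 from row 2; 4 bumps 5 from row 3; 5 starts row 4. P = [[1, 2], [3], [4], [5]].

So P = [[1, 2], [3], [4], [5]], Q = [[1, 4], [2], [3], [5]].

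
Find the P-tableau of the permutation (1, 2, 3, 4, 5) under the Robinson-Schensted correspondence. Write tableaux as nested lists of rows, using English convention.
P = [[1, 2, 3, 4, 5]]

Insert 1: appended to row 1. P = [[1]].
Insert 2: appended to row 1. P = [[1, 2]].
Insert 3: appended to row 1. P = [[1, 2, 3]].
Insert 4: appended to row 1. P = [[1, 2, 3, 4]].
Insert 5: appended to row 1. P = [[1, 2, 3, 4, 5]].

So P = [[1, 2, 3, 4, 5]].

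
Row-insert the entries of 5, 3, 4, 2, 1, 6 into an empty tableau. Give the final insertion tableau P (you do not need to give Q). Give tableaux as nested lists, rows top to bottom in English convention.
Insert 5: appended to row 1. P = [[5]].
Insert 3: 3 bumps 5 from row 1; 5 starts row 2. P = [[3], [5]].
Insert 4: appended to row 1. P = [[3, 4], [5]].
Insert 2: 2 bumps 3 from row 1; 3 bumps 5 from row 2; 5 starts row 3. P = [[2, 4], [3], [5]].
Insert 1: 1 bumps 2 from row 1; 2 bumps 3 from row 2; 3 bumps 5 from row 3; 5 starts row 4. P = [[1, 4], [2], [3], [5]].
Insert 6: appended to row 1. P = [[1, 4, 6], [2], [3], [5]].

So P = [[1, 4, 6], [2], [3], [5]].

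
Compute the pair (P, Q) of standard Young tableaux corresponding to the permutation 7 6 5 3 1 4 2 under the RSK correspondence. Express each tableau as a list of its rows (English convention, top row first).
Insert each entry of the permutation into P by Schensted row insertion, recording in Q the position of each new cell.

After inserting 7: P = [[7]].
After inserting 6: P = [[6], [7]].
After inserting 5: P = [[5], [6], [7]].
After inserting 3: P = [[3], [5], [6], [7]].
After inserting 1: P = [[1], [3], [5], [6], [7]].
After inserting 4: P = [[1, 4], [3], [5], [6], [7]].
After inserting 2: P = [[1, 2], [3, 4], [5], [6], [7]].

So P = [[1, 2], [3, 4], [5], [6], [7]], Q = [[1, 6], [2, 7], [3], [4], [5]].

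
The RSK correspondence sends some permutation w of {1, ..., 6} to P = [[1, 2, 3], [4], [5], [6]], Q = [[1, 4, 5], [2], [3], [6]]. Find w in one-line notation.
6 5 1 2 4 3

Reverse the RSK construction: for i from n down to 1, find the cell of Q containing i, remove the entry at that cell from P, and reverse-bump it up through P; the value ejected from row 1 is w(i).

Step i=6: Q has 6 at row 4, column 1; remove 6 from row 4 of P and reverse-bump: 6 enters row 3 and ejects 5; 5 enters row 2 and ejects 4; 4 enters row 1 and ejects 3. So w(6) = 3. P is now [[1, 2, 4], [5], [6]].
Step i=5: Q has 5 at row 1, column 3; remove that cell from P, ejecting 4. So w(5) = 4. P is now [[1, 2], [5], [6]].
Step i=4: Q has 4 at row 1, column 2; remove that cell from P, ejecting 2. So w(4) = 2. P is now [[1], [5], [6]].
Step i=3: Q has 3 at row 3, column 1; remove 6 from row 3 of P and reverse-bump: 6 enters row 2 and ejects 5; 5 enters row 1 and ejects 1. So w(3) = 1. P is now [[5], [6]].
Step i=2: Q has 2 at row 2, column 1; remove 6 from row 2 of P and reverse-bump: 6 enters row 1 and ejects 5. So w(2) = 5. P is now [[6]].
Step i=1: Q has 1 at row 1, column 1; remove that cell from P, ejecting 6. So w(1) = 6. P is now [].

So w = 6 5 1 2 4 3.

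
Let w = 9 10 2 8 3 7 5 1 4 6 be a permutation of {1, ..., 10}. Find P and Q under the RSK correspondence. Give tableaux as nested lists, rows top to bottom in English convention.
Insert each entry of the permutation into P by Schensted row insertion, recording in Q the position of each new cell.

Insert 9: appended to row 1. P = [[9]].
Insert 10: appended to row 1. P = [[9, 10]].
Insert 2: 2 bumps 9 from row 1; 9 starts row 2. P = [[2, 10], [9]].
Insert 8: 8 bumps 10 from row 1; 10 appends to row 2. P = [[2, 8], [9, 10]].
Insert 3: 3 bumps 8 from row 1; 8 bumps 9 from row 2; 9 starts row 3. P = [[2, 3], [8, 10], [9]].
Insert 7: appended to row 1. P = [[2, 3, 7], [8, 10], [9]].
Insert 5: 5 bumps 7 from row 1; 7 bumps 8 from row 2; 8 bumps 9 from row 3; 9 starts row 4. P = [[2, 3, 5], [7, 10], [8], [9]].
Insert 1: 1 bumps 2 from row 1; 2 bumps 7 from row 2; 7 bumps 8 from row 3; 8 bumps 9 from row 4; 9 starts row 5. P = [[1, 3, 5], [2, 10], [7], [8], [9]].
Insert 4: 4 bumps 5 from row 1; 5 bumps 10 from row 2; 10 appends to row 3. P = [[1, 3, 4], [2, 5], [7, 10], [8], [9]].
Insert 6: appended to row 1. P = [[1, 3, 4, 6], [2, 5], [7, 10], [8], [9]].

So P = [[1, 3, 4, 6], [2, 5], [7, 10], [8], [9]], Q = [[1, 2, 6, 10], [3, 4], [5, 9], [7], [8]].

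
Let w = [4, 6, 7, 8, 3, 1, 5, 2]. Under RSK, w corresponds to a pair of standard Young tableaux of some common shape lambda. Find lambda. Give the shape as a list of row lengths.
[4, 2, 2]

Row-insert each entry into an empty tableau.

After inserting 4: P = [[4]].
After inserting 6: P = [[4, 6]].
After inserting 7: P = [[4, 6, 7]].
After inserting 8: P = [[4, 6, 7, 8]].
After inserting 3: P = [[3, 6, 7, 8], [4]].
After inserting 1: P = [[1, 6, 7, 8], [3], [4]].
After inserting 5: P = [[1, 5, 7, 8], [3, 6], [4]].
After inserting 2: P = [[1, 2, 7, 8], [3, 5], [4, 6]].

The final insertion tableau P = [[1, 2, 7, 8], [3, 5], [4, 6]] has shape [4, 2, 2].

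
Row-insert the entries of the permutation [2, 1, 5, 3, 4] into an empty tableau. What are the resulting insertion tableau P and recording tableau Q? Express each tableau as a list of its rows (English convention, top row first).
P = [[1, 3, 4], [2, 5]], Q = [[1, 3, 5], [2, 4]]

Insert each entry of the permutation into P by Schensted row insertion, recording in Q the position of each new cell.

Insert 2: appended to row 1. P = [[2]].
Insert 1: 1 bumps 2 from row 1; 2 starts row 2. P = [[1], [2]].
Insert 5: appended to row 1. P = [[1, 5], [2]].
Insert 3: 3 bumps 5 from row 1; 5 appends to row 2. P = [[1, 3], [2, 5]].
Insert 4: appended to row 1. P = [[1, 3, 4], [2, 5]].

So P = [[1, 3, 4], [2, 5]], Q = [[1, 3, 5], [2, 4]].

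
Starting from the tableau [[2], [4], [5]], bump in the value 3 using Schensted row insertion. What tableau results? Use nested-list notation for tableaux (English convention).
[[2, 3], [4], [5]]

3 is larger than every entry of row 1, so it is appended to row 1. The new tableau is [[2, 3], [4], [5]].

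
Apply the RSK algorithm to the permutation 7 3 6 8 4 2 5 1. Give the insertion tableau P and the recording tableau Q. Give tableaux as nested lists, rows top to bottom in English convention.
P = [[1, 4, 5], [2, 8], [3], [6], [7]], Q = [[1, 3, 4], [2, 7], [5], [6], [8]]

Insert each entry of the permutation into P by Schensted row insertion, recording in Q the position of each new cell.

Insert 7: appended to row 1. P = [[7]].
Insert 3: 3 bumps 7 from row 1; 7 starts row 2. P = [[3], [7]].
Insert 6: appended to row 1. P = [[3, 6], [7]].
Insert 8: appended to row 1. P = [[3, 6, 8], [7]].
Insert 4: 4 bumps 6 from row 1; 6 bumps 7 from row 2; 7 starts row 3. P = [[3, 4, 8], [6], [7]].
Insert 2: 2 bumps 3 from row 1; 3 bumps 6 from row 2; 6 bumps 7 from row 3; 7 starts row 4. P = [[2, 4, 8], [3], [6], [7]].
Insert 5: 5 bumps 8 from row 1; 8 appends to row 2. P = [[2, 4, 5], [3, 8], [6], [7]].
Insert 1: 1 bumps 2 from row 1; 2 bumps 3 from row 2; 3 bumps 6 from row 3; 6 bumps 7 from row 4; 7 starts row 5. P = [[1, 4, 5], [2, 8], [3], [6], [7]].

So P = [[1, 4, 5], [2, 8], [3], [6], [7]], Q = [[1, 3, 4], [2, 7], [5], [6], [8]].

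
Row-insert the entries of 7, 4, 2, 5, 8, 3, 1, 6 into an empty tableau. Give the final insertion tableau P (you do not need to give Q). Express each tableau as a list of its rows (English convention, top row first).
P = [[1, 3, 6], [2, 5, 8], [4], [7]]

Insert 7: appended to row 1. P = [[7]].
Insert 4: 4 bumps 7 from row 1; 7 starts row 2. P = [[4], [7]].
Insert 2: 2 bumps 4 from row 1; 4 bumps 7 from row 2; 7 starts row 3. P = [[2], [4], [7]].
Insert 5: appended to row 1. P = [[2, 5], [4], [7]].
Insert 8: appended to row 1. P = [[2, 5, 8], [4], [7]].
Insert 3: 3 bumps 5 from row 1; 5 appends to row 2. P = [[2, 3, 8], [4, 5], [7]].
Insert 1: 1 bumps 2 from row 1; 2 bumps 4 from row 2; 4 bumps 7 from row 3; 7 starts row 4. P = [[1, 3, 8], [2, 5], [4], [7]].
Insert 6: 6 bumps 8 from row 1; 8 appends to row 2. P = [[1, 3, 6], [2, 5, 8], [4], [7]].

So P = [[1, 3, 6], [2, 5, 8], [4], [7]].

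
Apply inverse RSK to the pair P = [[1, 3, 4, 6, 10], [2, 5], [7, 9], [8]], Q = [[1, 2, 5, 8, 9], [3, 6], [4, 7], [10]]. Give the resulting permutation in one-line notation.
Reverse the RSK construction: for i from n down to 1, find the cell of Q containing i, remove the entry at that cell from P, and reverse-bump it up through P; the value ejected from row 1 is w(i).

Step i=10: Q has 10 at row 4, column 1; remove 8 from row 4 of P and reverse-bump: 8 enters row 3 and ejects 7; 7 enters row 2 and ejects 5; 5 enters row 1 and ejects 4. So w(10) = 4. P is now [[1, 3, 5, 6, 10], [2, 7], [8, 9]].
Step i=9: Q has 9 at row 1, column 5; remove that cell from P, ejecting 10. So w(9) = 10. P is now [[1, 3, 5, 6], [2, 7], [8, 9]].
Step i=8: Q has 8 at row 1, column 4; remove that cell from P, ejecting 6. So w(8) = 6. P is now [[1, 3, 5], [2, 7], [8, 9]].
Step i=7: Q has 7 at row 3, column 2; remove 9 from row 3 of P and reverse-bump: 9 enters row 2 and ejects 7; 7 enters row 1 and ejects 5. So w(7) = 5. P is now [[1, 3, 7], [2, 9], [8]].
Step i=6: Q has 6 at row 2, column 2; remove 9 from row 2 of P and reverse-bump: 9 enters row 1 and ejects 7. So w(6) = 7. P is now [[1, 3, 9], [2], [8]].
Step i=5: Q has 5 at row 1, column 3; remove that cell from P, ejecting 9. So w(5) = 9. P is now [[1, 3], [2], [8]].
Step i=4: Q has 4 at row 3, column 1; remove 8 from row 3 of P and reverse-bump: 8 enters row 2 and ejects 2; 2 enters row 1 and ejects 1. So w(4) = 1. P is now [[2, 3], [8]].
Step i=3: Q has 3 at row 2, column 1; remove 8 from row 2 of P and reverse-bump: 8 enters row 1 and ejects 3. So w(3) = 3. P is now [[2, 8]].
Step i=2: Q has 2 at row 1, column 2; remove that cell from P, ejecting 8. So w(2) = 8. P is now [[2]].
Step i=1: Q has 1 at row 1, column 1; remove that cell from P, ejecting 2. So w(1) = 2. P is now [].

So w = 2 8 3 1 9 7 5 6 10 4.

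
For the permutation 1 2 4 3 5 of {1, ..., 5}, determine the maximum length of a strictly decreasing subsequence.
2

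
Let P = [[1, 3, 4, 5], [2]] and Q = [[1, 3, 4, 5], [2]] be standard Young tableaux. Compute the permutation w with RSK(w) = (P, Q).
Reverse the RSK construction: for i from n down to 1, find the cell of Q containing i, remove the entry at that cell from P, and reverse-bump it up through P; the value ejected from row 1 is w(i).

Step i=5: Q has 5 at row 1, column 4; remove that cell from P, ejecting 5. So w(5) = 5. P is now [[1, 3, 4], [2]].
Step i=4: Q has 4 at row 1, column 3; remove that cell from P, ejecting 4. So w(4) = 4. P is now [[1, 3], [2]].
Step i=3: Q has 3 at row 1, column 2; remove that cell from P, ejecting 3. So w(3) = 3. P is now [[1], [2]].
Step i=2: Q has 2 at row 2, column 1; remove 2 from row 2 of P and reverse-bump: 2 enters row 1 and ejects 1. So w(2) = 1. P is now [[2]].
Step i=1: Q has 1 at row 1, column 1; remove that cell from P, ejecting 2. So w(1) = 2. P is now [].

So w = 2 1 3 4 5.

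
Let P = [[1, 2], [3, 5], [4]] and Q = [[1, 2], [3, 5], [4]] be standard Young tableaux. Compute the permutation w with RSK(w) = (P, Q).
4 5 3 1 2

Reverse RSK: for i = n, n-1, ..., 1, locate i in Q, remove the corresponding corner cell from P, and reverse-bump its entry up through P; the value ejected from row 1 is w(i).

So w = 4 5 3 1 2.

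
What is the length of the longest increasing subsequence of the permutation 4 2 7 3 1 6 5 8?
4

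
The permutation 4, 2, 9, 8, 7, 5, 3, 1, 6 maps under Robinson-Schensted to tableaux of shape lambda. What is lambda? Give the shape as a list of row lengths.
[3, 2, 1, 1, 1, 1]

Row-insert each entry into an empty tableau.

After inserting 4: P = [[4]].
After inserting 2: P = [[2], [4]].
After inserting 9: P = [[2, 9], [4]].
After inserting 8: P = [[2, 8], [4, 9]].
After inserting 7: P = [[2, 7], [4, 8], [9]].
After inserting 5: P = [[2, 5], [4, 7], [8], [9]].
After inserting 3: P = [[2, 3], [4, 5], [7], [8], [9]].
After inserting 1: P = [[1, 3], [2, 5], [4], [7], [8], [9]].
After inserting 6: P = [[1, 3, 6], [2, 5], [4], [7], [8], [9]].

The final insertion tableau P = [[1, 3, 6], [2, 5], [4], [7], [8], [9]] has shape [3, 2, 1, 1, 1, 1].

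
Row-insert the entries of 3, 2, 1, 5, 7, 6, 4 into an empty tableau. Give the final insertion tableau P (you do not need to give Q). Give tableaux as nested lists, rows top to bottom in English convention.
Insert 3: appended to row 1. P = [[3]].
Insert 2: 2 bumps 3 from row 1; 3 starts row 2. P = [[2], [3]].
Insert 1: 1 bumps 2 from row 1; 2 bumps 3 from row 2; 3 starts row 3. P = [[1], [2], [3]].
Insert 5: appended to row 1. P = [[1, 5], [2], [3]].
Insert 7: appended to row 1. P = [[1, 5, 7], [2], [3]].
Insert 6: 6 bumps 7 from row 1; 7 appends to row 2. P = [[1, 5, 6], [2, 7], [3]].
Insert 4: 4 bumps 5 from row 1; 5 bumps 7 from row 2; 7 appends to row 3. P = [[1, 4, 6], [2, 5], [3, 7]].

So P = [[1, 4, 6], [2, 5], [3, 7]].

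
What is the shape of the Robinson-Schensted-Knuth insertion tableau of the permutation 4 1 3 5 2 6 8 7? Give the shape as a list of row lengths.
[5, 2, 1]

Row-insert each entry into an empty tableau.

After inserting 4: P = [[4]].
After inserting 1: P = [[1], [4]].
After inserting 3: P = [[1, 3], [4]].
After inserting 5: P = [[1, 3, 5], [4]].
After inserting 2: P = [[1, 2, 5], [3], [4]].
After inserting 6: P = [[1, 2, 5, 6], [3], [4]].
After inserting 8: P = [[1, 2, 5, 6, 8], [3], [4]].
After inserting 7: P = [[1, 2, 5, 6, 7], [3, 8], [4]].

The final insertion tableau P = [[1, 2, 5, 6, 7], [3, 8], [4]] has shape [5, 2, 1].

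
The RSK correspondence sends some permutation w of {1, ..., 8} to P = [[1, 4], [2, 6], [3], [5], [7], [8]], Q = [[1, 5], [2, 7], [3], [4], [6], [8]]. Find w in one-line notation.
8 7 5 3 6 2 4 1

Reverse the RSK construction: for i from n down to 1, find the cell of Q containing i, remove the entry at that cell from P, and reverse-bump it up through P; the value ejected from row 1 is w(i).

Step i=8: Q has 8 at row 6, column 1; remove 8 from row 6 of P and reverse-bump: 8 enters row 5 and ejects 7; 7 enters row 4 and ejects 5; 5 enters row 3 and ejects 3; 3 enters row 2 and ejects 2; 2 enters row 1 and ejects 1. So w(8) = 1. P is now [[2, 4], [3, 6], [5], [7], [8]].
Step i=7: Q has 7 at row 2, column 2; remove 6 from row 2 of P and reverse-bump: 6 enters row 1 and ejects 4. So w(7) = 4. P is now [[2, 6], [3], [5], [7], [8]].
Step i=6: Q has 6 at row 5, column 1; remove 8 from row 5 of P and reverse-bump: 8 enters row 4 and ejects 7; 7 enters row 3 and ejects 5; 5 enters row 2 and ejects 3; 3 enters row 1 and ejects 2. So w(6) = 2. P is now [[3, 6], [5], [7], [8]].
Step i=5: Q has 5 at row 1, column 2; remove that cell from P, ejecting 6. So w(5) = 6. P is now [[3], [5], [7], [8]].
Step i=4: Q has 4 at row 4, column 1; remove 8 from row 4 of P and reverse-bump: 8 enters row 3 and ejects 7; 7 enters row 2 and ejects 5; 5 enters row 1 and ejects 3. So w(4) = 3. P is now [[5], [7], [8]].
Step i=3: Q has 3 at row 3, column 1; remove 8 from row 3 of P and reverse-bump: 8 enters row 2 and ejects 7; 7 enters row 1 and ejects 5. So w(3) = 5. P is now [[7], [8]].
Step i=2: Q has 2 at row 2, column 1; remove 8 from row 2 of P and reverse-bump: 8 enters row 1 and ejects 7. So w(2) = 7. P is now [[8]].
Step i=1: Q has 1 at row 1, column 1; remove that cell from P, ejecting 8. So w(1) = 8. P is now [].

So w = 8 7 5 3 6 2 4 1.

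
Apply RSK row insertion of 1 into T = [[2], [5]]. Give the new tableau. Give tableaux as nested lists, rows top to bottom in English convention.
[[1], [2], [5]]

In row 1, 1 replaces 2 (the leftmost entry greater than 1); 2 is bumped to row 2. In row 2, 2 replaces 5 (the leftmost entry greater than 2); 5 is bumped to row 3. 5 starts a new row 3. The new tableau is [[1], [2], [5]].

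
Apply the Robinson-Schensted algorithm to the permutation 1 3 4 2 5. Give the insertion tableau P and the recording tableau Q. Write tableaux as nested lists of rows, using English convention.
Insert each entry of the permutation into P by Schensted row insertion, recording in Q the position of each new cell.

Insert 1: appended to row 1. P = [[1]], Q = [[1]].
Insert 3: appended to row 1. P = [[1, 3]], Q = [[1, 2]].
Insert 4: appended to row 1. P = [[1, 3, 4]], Q = [[1, 2, 3]].
Insert 2: 2 bumps 3 from row 1; 3 starts row 2. P = [[1, 2, 4], [3]], Q = [[1, 2, 3], [4]].
Insert 5: appended to row 1. P = [[1, 2, 4, 5], [3]], Q = [[1, 2, 3, 5], [4]].

So P = [[1, 2, 4, 5], [3]], Q = [[1, 2, 3, 5], [4]].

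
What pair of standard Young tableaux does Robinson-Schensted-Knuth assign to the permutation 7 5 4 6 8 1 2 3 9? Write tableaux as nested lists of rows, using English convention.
Insert each entry of the permutation into P by Schensted row insertion, recording in Q the position of each new cell.

Insert 7: appended to row 1. P = [[7]].
Insert 5: 5 bumps 7 from row 1; 7 starts row 2. P = [[5], [7]].
Insert 4: 4 bumps 5 from row 1; 5 bumps 7 from row 2; 7 starts row 3. P = [[4], [5], [7]].
Insert 6: appended to row 1. P = [[4, 6], [5], [7]].
Insert 8: appended to row 1. P = [[4, 6, 8], [5], [7]].
Insert 1: 1 bumps 4 from row 1; 4 bumps 5 from row 2; 5 bumps 7 from row 3; 7 starts row 4. P = [[1, 6, 8], [4], [5], [7]].
Insert 2: 2 bumps 6 from row 1; 6 appends to row 2. P = [[1, 2, 8], [4, 6], [5], [7]].
Insert 3: 3 bumps 8 from row 1; 8 appends to row 2. P = [[1, 2, 3], [4, 6, 8], [5], [7]].
Insert 9: appended to row 1. P = [[1, 2, 3, 9], [4, 6, 8], [5], [7]].

So P = [[1, 2, 3, 9], [4, 6, 8], [5], [7]], Q = [[1, 4, 5, 9], [2, 7, 8], [3], [6]].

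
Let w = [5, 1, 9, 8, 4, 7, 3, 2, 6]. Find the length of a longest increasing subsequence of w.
3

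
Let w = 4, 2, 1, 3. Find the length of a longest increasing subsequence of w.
2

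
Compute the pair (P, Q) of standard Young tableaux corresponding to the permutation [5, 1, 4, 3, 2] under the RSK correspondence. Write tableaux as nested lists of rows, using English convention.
Insert each entry of the permutation into P by Schensted row insertion, recording in Q the position of each new cell.

After inserting 5: P = [[5]].
After inserting 1: P = [[1], [5]].
After inserting 4: P = [[1, 4], [5]].
After inserting 3: P = [[1, 3], [4], [5]].
After inserting 2: P = [[1, 2], [3], [4], [5]].

So P = [[1, 2], [3], [4], [5]], Q = [[1, 3], [2], [4], [5]].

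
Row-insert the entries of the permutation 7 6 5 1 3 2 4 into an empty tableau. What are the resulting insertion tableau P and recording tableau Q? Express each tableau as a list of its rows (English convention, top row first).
Insert each entry of the permutation into P by Schensted row insertion, recording in Q the position of each new cell.

Insert 7: appended to row 1. P = [[7]].
Insert 6: 6 bumps 7 from row 1; 7 starts row 2. P = [[6], [7]].
Insert 5: 5 bumps 6 from row 1; 6 bumps 7 from row 2; 7 starts row 3. P = [[5], [6], [7]].
Insert 1: 1 bumps 5 from row 1; 5 bumps 6 from row 2; 6 bumps 7 from row 3; 7 starts row 4. P = [[1], [5], [6], [7]].
Insert 3: appended to row 1. P = [[1, 3], [5], [6], [7]].
Insert 2: 2 bumps 3 from row 1; 3 bumps 5 from row 2; 5 bumps 6 from row 3; 6 bumps 7 from row 4; 7 starts row 5. P = [[1, 2], [3], [5], [6], [7]].
Insert 4: appended to row 1. P = [[1, 2, 4], [3], [5], [6], [7]].

So P = [[1, 2, 4], [3], [5], [6], [7]], Q = [[1, 5, 7], [2], [3], [4], [6]].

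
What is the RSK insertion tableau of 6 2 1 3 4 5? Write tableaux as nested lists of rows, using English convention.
P = [[1, 3, 4, 5], [2], [6]]

Insert 6: appended to row 1. P = [[6]].
Insert 2: 2 bumps 6 from row 1; 6 starts row 2. P = [[2], [6]].
Insert 1: 1 bumps 2 from row 1; 2 bumps 6 from row 2; 6 starts row 3. P = [[1], [2], [6]].
Insert 3: appended to row 1. P = [[1, 3], [2], [6]].
Insert 4: appended to row 1. P = [[1, 3, 4], [2], [6]].
Insert 5: appended to row 1. P = [[1, 3, 4, 5], [2], [6]].

So P = [[1, 3, 4, 5], [2], [6]].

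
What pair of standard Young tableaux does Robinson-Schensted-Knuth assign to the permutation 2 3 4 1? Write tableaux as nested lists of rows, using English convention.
Insert each entry of the permutation into P by Schensted row insertion, recording in Q the position of each new cell.

Insert 2: appended to row 1. P = [[2]], Q = [[1]].
Insert 3: appended to row 1. P = [[2, 3]], Q = [[1, 2]].
Insert 4: appended to row 1. P = [[2, 3, 4]], Q = [[1, 2, 3]].
Insert 1: 1 bumps 2 from row 1; 2 starts row 2. P = [[1, 3, 4], [2]], Q = [[1, 2, 3], [4]].

So P = [[1, 3, 4], [2]], Q = [[1, 2, 3], [4]].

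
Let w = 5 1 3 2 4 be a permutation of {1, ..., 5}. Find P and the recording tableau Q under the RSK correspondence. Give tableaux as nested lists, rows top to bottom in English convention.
P = [[1, 2, 4], [3], [5]], Q = [[1, 3, 5], [2], [4]]

Insert each entry of the permutation into P by Schensted row insertion, recording in Q the position of each new cell.

After inserting 5: P = [[5]].
After inserting 1: P = [[1], [5]].
After inserting 3: P = [[1, 3], [5]].
After inserting 2: P = [[1, 2], [3], [5]].
After inserting 4: P = [[1, 2, 4], [3], [5]].

So P = [[1, 2, 4], [3], [5]], Q = [[1, 3, 5], [2], [4]].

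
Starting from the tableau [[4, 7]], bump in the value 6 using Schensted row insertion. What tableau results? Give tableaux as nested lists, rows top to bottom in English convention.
In row 1, 6 replaces 7 (the leftmost entry greater than 6); 7 is bumped to row 2. 7 starts a new row 2. The new tableau is [[4, 6], [7]].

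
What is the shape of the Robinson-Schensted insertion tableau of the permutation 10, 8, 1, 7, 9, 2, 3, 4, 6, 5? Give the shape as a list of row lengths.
[5, 2, 1, 1, 1]

Row-insert each entry into an empty tableau.

After inserting 10: P = [[10]].
After inserting 8: P = [[8], [10]].
After inserting 1: P = [[1], [8], [10]].
After inserting 7: P = [[1, 7], [8], [10]].
After inserting 9: P = [[1, 7, 9], [8], [10]].
After inserting 2: P = [[1, 2, 9], [7], [8], [10]].
After inserting 3: P = [[1, 2, 3], [7, 9], [8], [10]].
After inserting 4: P = [[1, 2, 3, 4], [7, 9], [8], [10]].
After inserting 6: P = [[1, 2, 3, 4, 6], [7, 9], [8], [10]].
After inserting 5: P = [[1, 2, 3, 4, 5], [6, 9], [7], [8], [10]].

The final insertion tableau P = [[1, 2, 3, 4, 5], [6, 9], [7], [8], [10]] has shape [5, 2, 1, 1, 1].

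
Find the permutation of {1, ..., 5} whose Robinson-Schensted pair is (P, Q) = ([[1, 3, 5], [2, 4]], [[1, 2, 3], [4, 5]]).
2 4 5 1 3

Reverse RSK: for i = n, n-1, ..., 1, locate i in Q, remove the corresponding corner cell from P, and reverse-bump its entry up through P; the value ejected from row 1 is w(i).

So w = 2 4 5 1 3.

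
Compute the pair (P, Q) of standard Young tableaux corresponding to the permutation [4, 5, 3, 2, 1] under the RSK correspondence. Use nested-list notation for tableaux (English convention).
P = [[1, 5], [2], [3], [4]], Q = [[1, 2], [3], [4], [5]]

Insert each entry of the permutation into P by Schensted row insertion, recording in Q the position of each new cell.

After inserting 4: P = [[4]].
After inserting 5: P = [[4, 5]].
After inserting 3: P = [[3, 5], [4]].
After inserting 2: P = [[2, 5], [3], [4]].
After inserting 1: P = [[1, 5], [2], [3], [4]].

So P = [[1, 5], [2], [3], [4]], Q = [[1, 2], [3], [4], [5]].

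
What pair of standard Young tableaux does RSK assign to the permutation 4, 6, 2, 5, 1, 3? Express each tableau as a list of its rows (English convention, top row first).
P = [[1, 3], [2, 5], [4, 6]], Q = [[1, 2], [3, 4], [5, 6]]

Insert each entry of the permutation into P by Schensted row insertion, recording in Q the position of each new cell.

Insert 4: appended to row 1. P = [[4]].
Insert 6: appended to row 1. P = [[4, 6]].
Insert 2: 2 bumps 4 from row 1; 4 starts row 2. P = [[2, 6], [4]].
Insert 5: 5 bumps 6 from row 1; 6 appends to row 2. P = [[2, 5], [4, 6]].
Insert 1: 1 bumps 2 from row 1; 2 bumps 4 from row 2; 4 starts row 3. P = [[1, 5], [2, 6], [4]].
Insert 3: 3 bumps 5 from row 1; 5 bumps 6 from row 2; 6 appends to row 3. P = [[1, 3], [2, 5], [4, 6]].

So P = [[1, 3], [2, 5], [4, 6]], Q = [[1, 2], [3, 4], [5, 6]].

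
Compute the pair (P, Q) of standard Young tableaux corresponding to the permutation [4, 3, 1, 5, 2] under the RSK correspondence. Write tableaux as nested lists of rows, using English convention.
P = [[1, 2], [3, 5], [4]], Q = [[1, 4], [2, 5], [3]]

Insert each entry of the permutation into P by Schensted row insertion, recording in Q the position of each new cell.

After inserting 4: P = [[4]].
After inserting 3: P = [[3], [4]].
After inserting 1: P = [[1], [3], [4]].
After inserting 5: P = [[1, 5], [3], [4]].
After inserting 2: P = [[1, 2], [3, 5], [4]].

So P = [[1, 2], [3, 5], [4]], Q = [[1, 4], [2, 5], [3]].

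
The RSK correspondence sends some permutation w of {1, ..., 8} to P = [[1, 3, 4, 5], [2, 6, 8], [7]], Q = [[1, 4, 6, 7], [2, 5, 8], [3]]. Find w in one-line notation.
7 2 1 6 3 4 8 5

Reverse RSK: for i = n, n-1, ..., 1, locate i in Q, remove the corresponding corner cell from P, and reverse-bump its entry up through P; the value ejected from row 1 is w(i).

So w = 7 2 1 6 3 4 8 5.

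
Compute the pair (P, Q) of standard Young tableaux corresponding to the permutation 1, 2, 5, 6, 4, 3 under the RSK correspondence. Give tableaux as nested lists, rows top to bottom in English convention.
P = [[1, 2, 3, 6], [4], [5]], Q = [[1, 2, 3, 4], [5], [6]]

Insert each entry of the permutation into P by Schensted row insertion, recording in Q the position of each new cell.

After inserting 1: P = [[1]].
After inserting 2: P = [[1, 2]].
After inserting 5: P = [[1, 2, 5]].
After inserting 6: P = [[1, 2, 5, 6]].
After inserting 4: P = [[1, 2, 4, 6], [5]].
After inserting 3: P = [[1, 2, 3, 6], [4], [5]].

So P = [[1, 2, 3, 6], [4], [5]], Q = [[1, 2, 3, 4], [5], [6]].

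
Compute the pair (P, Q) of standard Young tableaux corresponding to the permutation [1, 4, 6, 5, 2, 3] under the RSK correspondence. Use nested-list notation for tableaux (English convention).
P = [[1, 2, 3], [4, 5], [6]], Q = [[1, 2, 3], [4, 6], [5]]

Insert each entry of the permutation into P by Schensted row insertion, recording in Q the position of each new cell.

Insert 1: appended to row 1. P = [[1]].
Insert 4: appended to row 1. P = [[1, 4]].
Insert 6: appended to row 1. P = [[1, 4, 6]].
Insert 5: 5 bumps 6 from row 1; 6 starts row 2. P = [[1, 4, 5], [6]].
Insert 2: 2 bumps 4 from row 1; 4 bumps 6 from row 2; 6 starts row 3. P = [[1, 2, 5], [4], [6]].
Insert 3: 3 bumps 5 from row 1; 5 appends to row 2. P = [[1, 2, 3], [4, 5], [6]].

So P = [[1, 2, 3], [4, 5], [6]], Q = [[1, 2, 3], [4, 6], [5]].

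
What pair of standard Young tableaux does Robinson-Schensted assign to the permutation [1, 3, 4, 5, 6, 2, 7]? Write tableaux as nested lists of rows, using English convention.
P = [[1, 2, 4, 5, 6, 7], [3]], Q = [[1, 2, 3, 4, 5, 7], [6]]

Insert each entry of the permutation into P by Schensted row insertion, recording in Q the position of each new cell.

Insert 1: appended to row 1. P = [[1]], Q = [[1]].
Insert 3: appended to row 1. P = [[1, 3]], Q = [[1, 2]].
Insert 4: appended to row 1. P = [[1, 3, 4]], Q = [[1, 2, 3]].
Insert 5: appended to row 1. P = [[1, 3, 4, 5]], Q = [[1, 2, 3, 4]].
Insert 6: appended to row 1. P = [[1, 3, 4, 5, 6]], Q = [[1, 2, 3, 4, 5]].
Insert 2: 2 bumps 3 from row 1; 3 starts row 2. P = [[1, 2, 4, 5, 6], [3]], Q = [[1, 2, 3, 4, 5], [6]].
Insert 7: appended to row 1. P = [[1, 2, 4, 5, 6, 7], [3]], Q = [[1, 2, 3, 4, 5, 7], [6]].

So P = [[1, 2, 4, 5, 6, 7], [3]], Q = [[1, 2, 3, 4, 5, 7], [6]].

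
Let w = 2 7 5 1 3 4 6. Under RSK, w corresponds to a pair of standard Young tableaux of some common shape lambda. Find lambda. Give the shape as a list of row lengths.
[4, 2, 1]

Row-insert each entry into an empty tableau.

After inserting 2: P = [[2]].
After inserting 7: P = [[2, 7]].
After inserting 5: P = [[2, 5], [7]].
After inserting 1: P = [[1, 5], [2], [7]].
After inserting 3: P = [[1, 3], [2, 5], [7]].
After inserting 4: P = [[1, 3, 4], [2, 5], [7]].
After inserting 6: P = [[1, 3, 4, 6], [2, 5], [7]].

The final insertion tableau P = [[1, 3, 4, 6], [2, 5], [7]] has shape [4, 2, 1].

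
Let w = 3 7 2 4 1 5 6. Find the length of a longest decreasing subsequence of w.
3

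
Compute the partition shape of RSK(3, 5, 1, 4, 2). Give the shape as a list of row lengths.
Row-insert each entry into an empty tableau.

After inserting 3: P = [[3]].
After inserting 5: P = [[3, 5]].
After inserting 1: P = [[1, 5], [3]].
After inserting 4: P = [[1, 4], [3, 5]].
After inserting 2: P = [[1, 2], [3, 4], [5]].

The final insertion tableau P = [[1, 2], [3, 4], [5]] has shape [2, 2, 1].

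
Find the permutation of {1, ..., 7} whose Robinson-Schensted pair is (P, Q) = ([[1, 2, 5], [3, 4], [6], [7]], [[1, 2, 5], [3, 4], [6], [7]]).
Reverse the RSK construction: for i from n down to 1, find the cell of Q containing i, remove the entry at that cell from P, and reverse-bump it up through P; the value ejected from row 1 is w(i).

Step i=7: Q has 7 at row 4, column 1; remove 7 from row 4 of P and reverse-bump: 7 enters row 3 and ejects 6; 6 enters row 2 and ejects 4; 4 enters row 1 and ejects 2. So w(7) = 2. P is now [[1, 4, 5], [3, 6], [7]].
Step i=6: Q has 6 at row 3, column 1; remove 7 from row 3 of P and reverse-bump: 7 enters row 2 and ejects 6; 6 enters row 1 and ejects 5. So w(6) = 5. P is now [[1, 4, 6], [3, 7]].
Step i=5: Q has 5 at row 1, column 3; remove that cell from P, ejecting 6. So w(5) = 6. P is now [[1, 4], [3, 7]].
Step i=4: Q has 4 at row 2, column 2; remove 7 from row 2 of P and reverse-bump: 7 enters row 1 and ejects 4. So w(4) = 4. P is now [[1, 7], [3]].
Step i=3: Q has 3 at row 2, column 1; remove 3 from row 2 of P and reverse-bump: 3 enters row 1 and ejects 1. So w(3) = 1. P is now [[3, 7]].
Step i=2: Q has 2 at row 1, column 2; remove that cell from P, ejecting 7. So w(2) = 7. P is now [[3]].
Step i=1: Q has 1 at row 1, column 1; remove that cell from P, ejecting 3. So w(1) = 3. P is now [].

So w = 3 7 1 4 6 5 2.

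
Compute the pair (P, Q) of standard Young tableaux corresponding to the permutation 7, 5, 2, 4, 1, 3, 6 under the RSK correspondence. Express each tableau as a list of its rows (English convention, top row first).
Insert each entry of the permutation into P by Schensted row insertion, recording in Q the position of each new cell.

Insert 7: appended to row 1. P = [[7]].
Insert 5: 5 bumps 7 from row 1; 7 starts row 2. P = [[5], [7]].
Insert 2: 2 bumps 5 from row 1; 5 bumps 7 from row 2; 7 starts row 3. P = [[2], [5], [7]].
Insert 4: appended to row 1. P = [[2, 4], [5], [7]].
Insert 1: 1 bumps 2 from row 1; 2 bumps 5 from row 2; 5 bumps 7 from row 3; 7 starts row 4. P = [[1, 4], [2], [5], [7]].
Insert 3: 3 bumps 4 from row 1; 4 appends to row 2. P = [[1, 3], [2, 4], [5], [7]].
Insert 6: appended to row 1. P = [[1, 3, 6], [2, 4], [5], [7]].

So P = [[1, 3, 6], [2, 4], [5], [7]], Q = [[1, 4, 7], [2, 6], [3], [5]].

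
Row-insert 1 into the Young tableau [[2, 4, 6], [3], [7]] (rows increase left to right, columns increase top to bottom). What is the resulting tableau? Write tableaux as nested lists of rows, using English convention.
[[1, 4, 6], [2], [3], [7]]

In row 1, 1 replaces 2 (the leftmost entry greater than 1); 2 is bumped to row 2. In row 2, 2 replaces 3 (the leftmost entry greater than 2); 3 is bumped to row 3. In row 3, 3 replaces 7 (the leftmost entry greater than 3); 7 is bumped to row 4. 7 starts a new row 4. The new tableau is [[1, 4, 6], [2], [3], [7]].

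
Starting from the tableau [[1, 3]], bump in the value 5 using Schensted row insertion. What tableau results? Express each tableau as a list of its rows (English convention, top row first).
5 is larger than every entry of row 1, so it is appended to row 1. The new tableau is [[1, 3, 5]].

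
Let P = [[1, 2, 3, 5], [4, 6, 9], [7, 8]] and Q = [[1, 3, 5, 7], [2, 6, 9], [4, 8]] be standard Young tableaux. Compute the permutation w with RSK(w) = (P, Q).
7 1 4 2 8 6 9 3 5

Reverse RSK: for i = n, n-1, ..., 1, locate i in Q, remove the corresponding corner cell from P, and reverse-bump its entry up through P; the value ejected from row 1 is w(i).

So w = 7 1 4 2 8 6 9 3 5.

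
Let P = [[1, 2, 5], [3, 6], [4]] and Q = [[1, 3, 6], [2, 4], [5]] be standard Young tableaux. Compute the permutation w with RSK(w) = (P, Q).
4 1 6 3 2 5

Reverse RSK: for i = n, n-1, ..., 1, locate i in Q, remove the corresponding corner cell from P, and reverse-bump its entry up through P; the value ejected from row 1 is w(i).

So w = 4 1 6 3 2 5.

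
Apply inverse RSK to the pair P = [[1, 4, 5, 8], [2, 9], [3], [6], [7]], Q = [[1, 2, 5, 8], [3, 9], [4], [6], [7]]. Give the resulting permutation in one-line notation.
3 7 6 4 5 2 1 9 8

Reverse the RSK construction: for i from n down to 1, find the cell of Q containing i, remove the entry at that cell from P, and reverse-bump it up through P; the value ejected from row 1 is w(i).

Step i=9: Q has 9 at row 2, column 2; remove 9 from row 2 of P and reverse-bump: 9 enters row 1 and ejects 8. So w(9) = 8. P is now [[1, 4, 5, 9], [2], [3], [6], [7]].
Step i=8: Q has 8 at row 1, column 4; remove that cell from P, ejecting 9. So w(8) = 9. P is now [[1, 4, 5], [2], [3], [6], [7]].
Step i=7: Q has 7 at row 5, column 1; remove 7 from row 5 of P and reverse-bump: 7 enters row 4 and ejects 6; 6 enters row 3 and ejects 3; 3 enters row 2 and ejects 2; 2 enters row 1 and ejects 1. So w(7) = 1. P is now [[2, 4, 5], [3], [6], [7]].
Step i=6: Q has 6 at row 4, column 1; remove 7 from row 4 of P and reverse-bump: 7 enters row 3 and ejects 6; 6 enters row 2 and ejects 3; 3 enters row 1 and ejects 2. So w(6) = 2. P is now [[3, 4, 5], [6], [7]].
Step i=5: Q has 5 at row 1, column 3; remove that cell from P, ejecting 5. So w(5) = 5. P is now [[3, 4], [6], [7]].
Step i=4: Q has 4 at row 3, column 1; remove 7 from row 3 of P and reverse-bump: 7 enters row 2 and ejects 6; 6 enters row 1 and ejects 4. So w(4) = 4. P is now [[3, 6], [7]].
Step i=3: Q has 3 at row 2, column 1; remove 7 from row 2 of P and reverse-bump: 7 enters row 1 and ejects 6. So w(3) = 6. P is now [[3, 7]].
Step i=2: Q has 2 at row 1, column 2; remove that cell from P, ejecting 7. So w(2) = 7. P is now [[3]].
Step i=1: Q has 1 at row 1, column 1; remove that cell from P, ejecting 3. So w(1) = 3. P is now [].

So w = 3 7 6 4 5 2 1 9 8.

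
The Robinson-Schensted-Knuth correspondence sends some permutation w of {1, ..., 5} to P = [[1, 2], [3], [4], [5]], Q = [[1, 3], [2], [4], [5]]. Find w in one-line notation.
5 1 4 3 2

Reverse the RSK construction: for i from n down to 1, find the cell of Q containing i, remove the entry at that cell from P, and reverse-bump it up through P; the value ejected from row 1 is w(i).

Step i=5: Q has 5 at row 4, column 1; remove 5 from row 4 of P and reverse-bump: 5 enters row 3 and ejects 4; 4 enters row 2 and ejects 3; 3 enters row 1 and ejects 2. So w(5) = 2. P is now [[1, 3], [4], [5]].
Step i=4: Q has 4 at row 3, column 1; remove 5 from row 3 of P and reverse-bump: 5 enters row 2 and ejects 4; 4 enters row 1 and ejects 3. So w(4) = 3. P is now [[1, 4], [5]].
Step i=3: Q has 3 at row 1, column 2; remove that cell from P, ejecting 4. So w(3) = 4. P is now [[1], [5]].
Step i=2: Q has 2 at row 2, column 1; remove 5 from row 2 of P and reverse-bump: 5 enters row 1 and ejects 1. So w(2) = 1. P is now [[5]].
Step i=1: Q has 1 at row 1, column 1; remove that cell from P, ejecting 5. So w(1) = 5. P is now [].

So w = 5 1 4 3 2.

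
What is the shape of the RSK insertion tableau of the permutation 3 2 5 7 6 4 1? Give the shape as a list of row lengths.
Row-insert each entry into an empty tableau.

After inserting 3: P = [[3]].
After inserting 2: P = [[2], [3]].
After inserting 5: P = [[2, 5], [3]].
After inserting 7: P = [[2, 5, 7], [3]].
After inserting 6: P = [[2, 5, 6], [3, 7]].
After inserting 4: P = [[2, 4, 6], [3, 5], [7]].
After inserting 1: P = [[1, 4, 6], [2, 5], [3], [7]].

The final insertion tableau P = [[1, 4, 6], [2, 5], [3], [7]] has shape [3, 2, 1, 1].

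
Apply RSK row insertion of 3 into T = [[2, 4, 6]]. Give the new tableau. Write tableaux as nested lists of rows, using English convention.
[[2, 3, 6], [4]]

In row 1, 3 replaces 4 (the leftmost entry greater than 3); 4 is bumped to row 2. 4 starts a new row 2. The new tableau is [[2, 3, 6], [4]].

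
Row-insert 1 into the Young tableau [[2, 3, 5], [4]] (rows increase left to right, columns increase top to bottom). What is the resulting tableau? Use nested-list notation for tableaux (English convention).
In row 1, 1 replaces 2 (the leftmost entry greater than 1); 2 is bumped to row 2. In row 2, 2 replaces 4 (the leftmost entry greater than 2); 4 is bumped to row 3. 4 starts a new row 3. The new tableau is [[1, 3, 5], [2], [4]].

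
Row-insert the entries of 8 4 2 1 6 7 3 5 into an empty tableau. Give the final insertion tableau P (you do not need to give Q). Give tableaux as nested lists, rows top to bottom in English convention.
Insert 8: appended to row 1. P = [[8]].
Insert 4: 4 bumps 8 from row 1; 8 starts row 2. P = [[4], [8]].
Insert 2: 2 bumps 4 from row 1; 4 bumps 8 from row 2; 8 starts row 3. P = [[2], [4], [8]].
Insert 1: 1 bumps 2 from row 1; 2 bumps 4 from row 2; 4 bumps 8 from row 3; 8 starts row 4. P = [[1], [2], [4], [8]].
Insert 6: appended to row 1. P = [[1, 6], [2], [4], [8]].
Insert 7: appended to row 1. P = [[1, 6, 7], [2], [4], [8]].
Insert 3: 3 bumps 6 from row 1; 6 appends to row 2. P = [[1, 3, 7], [2, 6], [4], [8]].
Insert 5: 5 bumps 7 from row 1; 7 appends to row 2. P = [[1, 3, 5], [2, 6, 7], [4], [8]].

So P = [[1, 3, 5], [2, 6, 7], [4], [8]].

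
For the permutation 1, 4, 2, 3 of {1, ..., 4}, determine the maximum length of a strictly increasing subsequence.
3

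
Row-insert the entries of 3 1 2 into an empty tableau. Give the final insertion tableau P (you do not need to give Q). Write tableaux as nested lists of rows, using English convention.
Insert 3: appended to row 1. P = [[3]].
Insert 1: 1 bumps 3 from row 1; 3 starts row 2. P = [[1], [3]].
Insert 2: appended to row 1. P = [[1, 2], [3]].

So P = [[1, 2], [3]].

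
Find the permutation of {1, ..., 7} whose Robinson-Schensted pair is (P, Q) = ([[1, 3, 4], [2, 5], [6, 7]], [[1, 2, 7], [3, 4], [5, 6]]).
6 7 2 5 1 3 4

Reverse RSK: for i = n, n-1, ..., 1, locate i in Q, remove the corresponding corner cell from P, and reverse-bump its entry up through P; the value ejected from row 1 is w(i).

So w = 6 7 2 5 1 3 4.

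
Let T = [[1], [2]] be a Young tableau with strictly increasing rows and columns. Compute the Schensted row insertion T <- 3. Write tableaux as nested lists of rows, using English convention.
3 is larger than every entry of row 1, so it is appended to row 1. The new tableau is [[1, 3], [2]].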